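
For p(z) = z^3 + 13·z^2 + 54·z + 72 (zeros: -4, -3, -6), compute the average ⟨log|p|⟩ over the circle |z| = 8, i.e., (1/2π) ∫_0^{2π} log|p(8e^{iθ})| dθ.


Zeros: -6, -4, -3; r = 8.
Inside |z| < r: -6, -4, -3. Outside (|z| ≥ r): ∅.
p(0) = 72, so log|p(0)| = log(72) = 4.2767.
Apply Jensen: I(r) = log|p(0)| + Σ_k log(r/|z_k|), summed over zeros inside |z| < r.
  log(r/|z_k|) for z_k = -4: log(8/4) = 0.6931
  log(r/|z_k|) for z_k = -3: log(8/3) = 0.9808
  log(r/|z_k|) for z_k = -6: log(8/6) = 0.2877
Sum over inside zeros: 1.9617.
I(r) = log|p(0)| + (inside sum) = 4.2767 + 1.9617 = 6.2383.
Closed form (all zeros inside, monic): I(r) = n·log(r) = 3·log(8) = 6.2383. ✓

I(r) ≈ 6.2383.


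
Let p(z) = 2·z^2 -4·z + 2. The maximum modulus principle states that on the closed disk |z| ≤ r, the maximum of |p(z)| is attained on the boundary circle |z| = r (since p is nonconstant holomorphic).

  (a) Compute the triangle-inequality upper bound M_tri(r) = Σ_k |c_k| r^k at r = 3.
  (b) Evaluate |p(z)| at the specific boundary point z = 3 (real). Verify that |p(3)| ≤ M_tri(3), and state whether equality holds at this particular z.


Coefficients: c_0 = 2, c_1 = -4, c_2 = 2. Radius r = 3.
Part (a). Triangle bound: M_tri(r) = Σ_k |c_k| r^k
  = |2|·3^0 + |-4|·3^1 + |2|·3^2
  = 2 + 12 + 18 = 32.
This bounds M(r) := max_{|z|=r} |p(z)| from above; equality holds iff all terms c_k z^k can be made to align in phase at a single z on |z|=r.
Part (b). At z = 3 (real, on the circle |z| = r):
  p(3) = (2)·3^0 + (-4)·3^1 + (2)·3^2 = 8.
  |p(3)| = 8.
Check: |p(3)| = 8 ≤ 32 = M_tri(3). ✓ Equality does not hold at z = 3 (the coefficients have mixed signs, so the terms do not all align in phase there).

M_tri(3) = 32; |p(3)| = 8; equality at z=3: no.


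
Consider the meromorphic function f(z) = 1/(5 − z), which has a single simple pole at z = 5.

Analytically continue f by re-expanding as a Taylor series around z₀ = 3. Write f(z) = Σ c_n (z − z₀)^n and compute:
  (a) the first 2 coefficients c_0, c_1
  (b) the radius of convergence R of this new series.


Let w = z − z₀, so z = z₀ + w.
Then 5 − z = 5 − (z₀ + w) = (5 − z₀) − w = 2 − w.
f(z) = 1/(2 − w) = (1/(2)) · 1/(1 − w/(2)) = Σ_{n≥0} w^n / (2)^(n+1).
So c_n = 1/(2)^(n+1):
  c_0 = 1/(2)^1 = 1/2.
  c_1 = 1/(2)^2 = 1/4.
The series is valid for |w/d| < 1, i.e. |z − z₀| < |d|.
Radius of convergence: R = |5 − z₀| = |2| = 2 (distance from z₀ to the singularity z = 5).

c_0 = 1/2, c_1 = 1/4; R = 2.


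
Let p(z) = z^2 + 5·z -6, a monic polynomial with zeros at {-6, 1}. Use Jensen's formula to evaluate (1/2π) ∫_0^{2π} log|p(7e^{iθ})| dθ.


Zeros: -6, 1; r = 7.
Inside |z| < r: -6, 1. Outside (|z| ≥ r): ∅.
p(0) = -6, so log|p(0)| = log(6) = 1.7918.
Apply Jensen: I(r) = log|p(0)| + Σ_k log(r/|z_k|), summed over zeros inside |z| < r.
  log(r/|z_k|) for z_k = -6: log(7/6) = 0.1542
  log(r/|z_k|) for z_k = 1: log(7/1) = 1.9459
Sum over inside zeros: 2.1001.
I(r) = log|p(0)| + (inside sum) = 1.7918 + 2.1001 = 3.8918.
Closed form (all zeros inside, monic): I(r) = n·log(r) = 2·log(7) = 3.8918. ✓

I(r) ≈ 3.8918.


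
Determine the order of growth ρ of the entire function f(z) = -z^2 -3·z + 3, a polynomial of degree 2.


|f(z)| ≤ Σ|c_k|·r^k = O(r^2) as r → ∞. Polynomial growth is O(e^{r^ε}) for every ε > 0 (since r^2/e^{r^ε} → 0), so ρ ≤ ε for all ε > 0, i.e. ρ = 0. Every nonconstant polynomial has order 0.
Therefore ρ = 0.

Order ρ = 0.


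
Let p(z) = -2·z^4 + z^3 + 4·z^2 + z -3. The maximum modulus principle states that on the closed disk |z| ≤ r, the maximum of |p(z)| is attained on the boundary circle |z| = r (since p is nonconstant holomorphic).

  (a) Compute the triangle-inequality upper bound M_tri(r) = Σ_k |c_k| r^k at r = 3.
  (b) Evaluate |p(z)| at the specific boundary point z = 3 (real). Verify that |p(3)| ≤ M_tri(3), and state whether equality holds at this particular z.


Coefficients: c_0 = -3, c_1 = 1, c_2 = 4, c_3 = 1, c_4 = -2. Radius r = 3.
Part (a). Triangle bound: M_tri(r) = Σ_k |c_k| r^k
  = |-3|·3^0 + |1|·3^1 + |4|·3^2 + |1|·3^3 + |-2|·3^4
  = 3 + 3 + 36 + 27 + 162 = 231.
This bounds M(r) := max_{|z|=r} |p(z)| from above; equality holds iff all terms c_k z^k can be made to align in phase at a single z on |z|=r.
Part (b). At z = 3 (real, on the circle |z| = r):
  p(3) = (-3)·3^0 + (1)·3^1 + (4)·3^2 + (1)·3^3 + (-2)·3^4 = -99.
  |p(3)| = 99.
Check: |p(3)| = 99 ≤ 231 = M_tri(3). ✓ Equality does not hold at z = 3 (the coefficients have mixed signs, so the terms do not all align in phase there).

M_tri(3) = 231; |p(3)| = 99; equality at z=3: no.


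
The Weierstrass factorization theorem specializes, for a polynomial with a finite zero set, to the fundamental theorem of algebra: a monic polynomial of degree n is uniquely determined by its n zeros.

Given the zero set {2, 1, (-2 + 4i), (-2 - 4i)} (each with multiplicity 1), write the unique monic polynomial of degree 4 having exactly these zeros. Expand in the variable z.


The polynomial is p(z) = ∏_{α ∈ S} (z − α), where S = {2, 1, (-2 + 4i), (-2 - 4i)}.
Expanding the product yields: p(z) = z^4 + z^3 + 10·z^2 -52·z + 40.
Note conjugate pairs combine to real quadratics: (z − (-2+4i))(z − (-2−4i)) = z² + 4z + 20.
The resulting polynomial has degree 4 and real coefficients as required.

p(z) = z^4 + z^3 + 10·z^2 -52·z + 40.


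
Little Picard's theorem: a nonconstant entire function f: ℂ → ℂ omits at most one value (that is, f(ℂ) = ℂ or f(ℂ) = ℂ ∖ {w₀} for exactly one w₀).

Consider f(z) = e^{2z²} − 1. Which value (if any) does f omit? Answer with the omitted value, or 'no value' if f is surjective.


Little Picard bounds the complement of f(ℂ) to at most one point.
The exponent g(z) = 2z² is a nonconstant polynomial, hence surjective onto ℂ. So e^{g(z)} takes every value in {e^w : w ∈ ℂ} = ℂ ∖ {0}. Adding -1 shifts the range to ℂ ∖ {-1}. f omits exactly -1.

Omitted value: -1.


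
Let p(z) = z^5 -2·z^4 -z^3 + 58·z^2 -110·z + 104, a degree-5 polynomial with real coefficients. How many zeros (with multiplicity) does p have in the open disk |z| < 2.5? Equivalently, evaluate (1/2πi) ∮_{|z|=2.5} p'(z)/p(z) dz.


The zeros of p are: (1 + 1i), (1 - 1i), -4, (2 + 3i), (2 - 3i).
Their magnitudes are: 1.414, 1.414, 4, 3.606, 3.606.
Zeros with |z| < R = 2.5: (1 + 1i), (1 - 1i).
Count = 2.
By the argument principle, (1/2πi) ∮_{|z|=R} p'(z)/p(z) dz equals exactly this count.

Number of zeros inside |z| < 2.5: 2.


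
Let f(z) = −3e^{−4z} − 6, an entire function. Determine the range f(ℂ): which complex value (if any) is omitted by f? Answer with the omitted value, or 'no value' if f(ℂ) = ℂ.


Little Picard bounds the complement of f(ℂ) to at most one point.
e^{−4z} is never zero on ℂ, so -3·e^{−4z} takes every value in ℂ ∖ {0}. Adding -6 shifts the range to ℂ ∖ {-6}. Thus f omits exactly the value -6.

Omitted value: -6.


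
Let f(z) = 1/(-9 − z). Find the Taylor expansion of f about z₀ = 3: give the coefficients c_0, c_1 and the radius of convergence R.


Let w = z − z₀, so z = z₀ + w.
Then -9 − z = -9 − (z₀ + w) = (-9 − z₀) − w = -12 − w.
f(z) = 1/(-12 − w) = (1/(-12)) · 1/(1 − w/(-12)) = Σ_{n≥0} w^n / (-12)^(n+1).
So c_n = 1/(-12)^(n+1):
  c_0 = 1/(-12)^1 = -1/12.
  c_1 = 1/(-12)^2 = 1/144.
The series is valid for |w/d| < 1, i.e. |z − z₀| < |d|.
Radius of convergence: R = |-9 − z₀| = |-12| = 12 (distance from z₀ to the singularity z = -9).

c_0 = -1/12, c_1 = 1/144; R = 12.


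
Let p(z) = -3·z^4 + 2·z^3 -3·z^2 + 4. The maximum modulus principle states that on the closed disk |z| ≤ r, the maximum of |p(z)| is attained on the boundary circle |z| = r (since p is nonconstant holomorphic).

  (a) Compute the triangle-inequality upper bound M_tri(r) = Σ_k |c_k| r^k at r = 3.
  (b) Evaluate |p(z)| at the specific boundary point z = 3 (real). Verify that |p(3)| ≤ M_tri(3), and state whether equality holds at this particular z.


Coefficients: c_0 = 4, c_1 = 0, c_2 = -3, c_3 = 2, c_4 = -3. Radius r = 3.
Part (a). Triangle bound: M_tri(r) = Σ_k |c_k| r^k
  = |4|·3^0 + |0|·3^1 + |-3|·3^2 + |2|·3^3 + |-3|·3^4
  = 4 + 0 + 27 + 54 + 243 = 328.
This bounds M(r) := max_{|z|=r} |p(z)| from above; equality holds iff all terms c_k z^k can be made to align in phase at a single z on |z|=r.
Part (b). At z = 3 (real, on the circle |z| = r):
  p(3) = (4)·3^0 + (0)·3^1 + (-3)·3^2 + (2)·3^3 + (-3)·3^4 = -212.
  |p(3)| = 212.
Check: |p(3)| = 212 ≤ 328 = M_tri(3). ✓ Equality does not hold at z = 3 (the coefficients have mixed signs, so the terms do not all align in phase there).

M_tri(3) = 328; |p(3)| = 212; equality at z=3: no.


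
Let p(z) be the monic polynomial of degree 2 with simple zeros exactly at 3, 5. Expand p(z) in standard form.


The polynomial is p(z) = ∏_{α ∈ S} (z − α), where S = {3, 5}.
Expanding the product yields: p(z) = z^2 -8·z + 15.
The resulting polynomial has degree 2 and real coefficients as required.

p(z) = z^2 -8·z + 15.


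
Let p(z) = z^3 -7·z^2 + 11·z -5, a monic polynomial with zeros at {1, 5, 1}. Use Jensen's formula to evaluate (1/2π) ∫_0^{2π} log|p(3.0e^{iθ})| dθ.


Zeros: 1, 1, 5; r = 3.0.
Inside |z| < r: 1, 1. Outside (|z| ≥ r): 5.
p(0) = -5, so log|p(0)| = log(5) = 1.6094.
Apply Jensen: I(r) = log|p(0)| + Σ_k log(r/|z_k|), summed over zeros inside |z| < r.
  log(r/|z_k|) for z_k = 1: log(3.0/1) = 1.0986
  log(r/|z_k|) for z_k = 1: log(3.0/1) = 1.0986
  Outside zeros (5) contribute nothing to the Jensen sum.
Sum over inside zeros: 2.1972.
I(r) = log|p(0)| + (inside sum) = 1.6094 + 2.1972 = 3.8067.
Note: since some zeros are outside |z| ≤ r, the simplified n·log(r) form does NOT apply — only the inside zeros contribute.

I(r) ≈ 3.8067.


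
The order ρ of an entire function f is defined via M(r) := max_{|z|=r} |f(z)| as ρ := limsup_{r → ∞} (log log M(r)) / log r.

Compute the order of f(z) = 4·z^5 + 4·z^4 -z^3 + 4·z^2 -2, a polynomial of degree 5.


|f(z)| ≤ Σ|c_k|·r^k = O(r^5) as r → ∞. Polynomial growth is O(e^{r^ε}) for every ε > 0 (since r^5/e^{r^ε} → 0), so ρ ≤ ε for all ε > 0, i.e. ρ = 0. Every nonconstant polynomial has order 0.
Therefore ρ = 0.

Order ρ = 0.


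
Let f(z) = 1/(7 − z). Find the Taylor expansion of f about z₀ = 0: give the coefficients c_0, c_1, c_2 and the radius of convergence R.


Let w = z − z₀, so z = z₀ + w.
Then 7 − z = 7 − (z₀ + w) = (7 − z₀) − w = 7 − w.
f(z) = 1/(7 − w) = (1/(7)) · 1/(1 − w/(7)) = Σ_{n≥0} w^n / (7)^(n+1).
So c_n = 1/(7)^(n+1):
  c_0 = 1/(7)^1 = 1/7.
  c_1 = 1/(7)^2 = 1/49.
  c_2 = 1/(7)^3 = 1/343.
The series is valid for |w/d| < 1, i.e. |z − z₀| < |d|.
Radius of convergence: R = |7 − z₀| = |7| = 7 (distance from z₀ to the singularity z = 7).

c_0 = 1/7, c_1 = 1/49, c_2 = 1/343; R = 7.


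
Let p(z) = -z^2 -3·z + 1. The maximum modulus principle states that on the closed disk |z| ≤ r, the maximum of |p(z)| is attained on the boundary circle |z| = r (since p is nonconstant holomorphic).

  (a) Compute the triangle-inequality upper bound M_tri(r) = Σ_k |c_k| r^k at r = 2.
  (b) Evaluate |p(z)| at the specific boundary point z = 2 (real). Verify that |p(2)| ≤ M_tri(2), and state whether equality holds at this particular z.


Coefficients: c_0 = 1, c_1 = -3, c_2 = -1. Radius r = 2.
Part (a). Triangle bound: M_tri(r) = Σ_k |c_k| r^k
  = |1|·2^0 + |-3|·2^1 + |-1|·2^2
  = 1 + 6 + 4 = 11.
This bounds M(r) := max_{|z|=r} |p(z)| from above; equality holds iff all terms c_k z^k can be made to align in phase at a single z on |z|=r.
Part (b). At z = 2 (real, on the circle |z| = r):
  p(2) = (1)·2^0 + (-3)·2^1 + (-1)·2^2 = -9.
  |p(2)| = 9.
Check: |p(2)| = 9 ≤ 11 = M_tri(2). ✓ Equality does not hold at z = 2 (the coefficients have mixed signs, so the terms do not all align in phase there).

M_tri(2) = 11; |p(2)| = 9; equality at z=2: no.


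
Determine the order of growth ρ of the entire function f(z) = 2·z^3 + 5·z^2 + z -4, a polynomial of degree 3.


|f(z)| ≤ Σ|c_k|·r^k = O(r^3) as r → ∞. Polynomial growth is O(e^{r^ε}) for every ε > 0 (since r^3/e^{r^ε} → 0), so ρ ≤ ε for all ε > 0, i.e. ρ = 0. Every nonconstant polynomial has order 0.
Therefore ρ = 0.

Order ρ = 0.


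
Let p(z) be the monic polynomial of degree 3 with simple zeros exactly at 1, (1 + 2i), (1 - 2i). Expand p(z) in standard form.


The polynomial is p(z) = ∏_{α ∈ S} (z − α), where S = {1, (1 + 2i), (1 - 2i)}.
Expanding the product yields: p(z) = z^3 -3·z^2 + 7·z -5.
Note conjugate pairs combine to real quadratics: (z − (1+2i))(z − (1−2i)) = z² − 2z + 5.
The resulting polynomial has degree 3 and real coefficients as required.

p(z) = z^3 -3·z^2 + 7·z -5.


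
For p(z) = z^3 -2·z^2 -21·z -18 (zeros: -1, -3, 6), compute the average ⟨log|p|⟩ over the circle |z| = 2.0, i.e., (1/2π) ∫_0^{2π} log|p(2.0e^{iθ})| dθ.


Zeros: -3, -1, 6; r = 2.0.
Inside |z| < r: -1. Outside (|z| ≥ r): -3, 6.
p(0) = -18, so log|p(0)| = log(18) = 2.8904.
Apply Jensen: I(r) = log|p(0)| + Σ_k log(r/|z_k|), summed over zeros inside |z| < r.
  log(r/|z_k|) for z_k = -1: log(2.0/1) = 0.6931
  Outside zeros (-3, 6) contribute nothing to the Jensen sum.
Sum over inside zeros: 0.6931.
I(r) = log|p(0)| + (inside sum) = 2.8904 + 0.6931 = 3.5835.
Note: since some zeros are outside |z| ≤ r, the simplified n·log(r) form does NOT apply — only the inside zeros contribute.

I(r) ≈ 3.5835.


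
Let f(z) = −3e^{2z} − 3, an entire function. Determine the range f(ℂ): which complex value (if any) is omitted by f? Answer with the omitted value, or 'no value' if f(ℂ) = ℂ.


Little Picard bounds the complement of f(ℂ) to at most one point.
e^{2z} is never zero on ℂ, so -3·e^{2z} takes every value in ℂ ∖ {0}. Adding -3 shifts the range to ℂ ∖ {-3}. Thus f omits exactly the value -3.

Omitted value: -3.


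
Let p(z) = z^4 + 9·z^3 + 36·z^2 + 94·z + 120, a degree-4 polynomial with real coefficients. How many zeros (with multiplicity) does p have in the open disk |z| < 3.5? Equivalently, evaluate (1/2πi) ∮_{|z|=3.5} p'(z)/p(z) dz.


The zeros of p are: (-1 + 3i), (-1 - 3i), -4, -3.
Their magnitudes are: 3.162, 3.162, 4, 3.
Zeros with |z| < R = 3.5: (-1 + 3i), (-1 - 3i), -3.
Count = 3.
By the argument principle, (1/2πi) ∮_{|z|=R} p'(z)/p(z) dz equals exactly this count.

Number of zeros inside |z| < 3.5: 3.


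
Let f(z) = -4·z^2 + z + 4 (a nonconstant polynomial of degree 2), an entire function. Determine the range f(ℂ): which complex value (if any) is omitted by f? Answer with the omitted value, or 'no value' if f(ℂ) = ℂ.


Little Picard bounds the complement of f(ℂ) to at most one point.
For every w ∈ ℂ, the equation p(z) − w = 0 is a nonconstant polynomial in z and hence has at least one root by the fundamental theorem of algebra. So p is surjective onto ℂ, omitting no value.

Omitted value: no value.


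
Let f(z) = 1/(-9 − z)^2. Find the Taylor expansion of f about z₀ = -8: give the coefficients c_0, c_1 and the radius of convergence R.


Let w = z − z₀, so z = z₀ + w.
Then -9 − z = -9 − (z₀ + w) = (-9 − z₀) − w = -1 − w.
f(z) = 1/(-1 − w)^2 = (1/(-1)^2) · (1 − w/(-1))^{−2}.
By the binomial series (1−u)^{−2} = Σ_{n≥0} C(n+1, 1) u^n for |u|<1, with u = w/(-1):
  c_n = C(n+1, 1) / (-1)^(n+2).
  c_0 = 1/(-1)^2 = 1.
  c_1 = 2/(-1)^3 = -2.
The series is valid for |w/d| < 1, i.e. |z − z₀| < |d|.
Radius of convergence: R = |-9 − z₀| = |-1| = 1 (distance from z₀ to the singularity z = -9).

c_0 = 1, c_1 = -2; R = 1.


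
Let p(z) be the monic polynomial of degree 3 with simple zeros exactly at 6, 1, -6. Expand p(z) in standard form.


The polynomial is p(z) = ∏_{α ∈ S} (z − α), where S = {6, 1, -6}.
Expanding the product yields: p(z) = z^3 -z^2 -36·z + 36.
The resulting polynomial has degree 3 and real coefficients as required.

p(z) = z^3 -z^2 -36·z + 36.


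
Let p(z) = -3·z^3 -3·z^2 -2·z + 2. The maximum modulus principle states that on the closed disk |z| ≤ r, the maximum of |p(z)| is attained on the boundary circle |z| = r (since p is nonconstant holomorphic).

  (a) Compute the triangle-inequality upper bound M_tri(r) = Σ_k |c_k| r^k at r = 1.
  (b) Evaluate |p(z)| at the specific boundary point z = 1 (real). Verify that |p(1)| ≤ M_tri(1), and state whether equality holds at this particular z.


Coefficients: c_0 = 2, c_1 = -2, c_2 = -3, c_3 = -3. Radius r = 1.
Part (a). Triangle bound: M_tri(r) = Σ_k |c_k| r^k
  = |2|·1^0 + |-2|·1^1 + |-3|·1^2 + |-3|·1^3
  = 2 + 2 + 3 + 3 = 10.
This bounds M(r) := max_{|z|=r} |p(z)| from above; equality holds iff all terms c_k z^k can be made to align in phase at a single z on |z|=r.
Part (b). At z = 1 (real, on the circle |z| = r):
  p(1) = (2)·1^0 + (-2)·1^1 + (-3)·1^2 + (-3)·1^3 = -6.
  |p(1)| = 6.
Check: |p(1)| = 6 ≤ 10 = M_tri(1). ✓ Equality does not hold at z = 1 (the coefficients have mixed signs, so the terms do not all align in phase there).

M_tri(1) = 10; |p(1)| = 6; equality at z=1: no.


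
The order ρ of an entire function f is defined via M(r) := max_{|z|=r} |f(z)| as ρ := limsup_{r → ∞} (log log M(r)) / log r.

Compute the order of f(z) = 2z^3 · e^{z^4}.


M(r) = max_{|z|=r} |2|·|z|^3·|e^{z^4}| = 2·r^3 · e^{1r^4} (the factors attain their maxima compatibly on |z|=r). Then log M(r) = log 2 + 3·log r + 1r^4, dominated by the last term, so log log M(r) ~ 4·log r. The polynomial factor 2z^3 contributes only a log r term and does not affect the order. ρ = 4.
Therefore ρ = 4.

Order ρ = 4.


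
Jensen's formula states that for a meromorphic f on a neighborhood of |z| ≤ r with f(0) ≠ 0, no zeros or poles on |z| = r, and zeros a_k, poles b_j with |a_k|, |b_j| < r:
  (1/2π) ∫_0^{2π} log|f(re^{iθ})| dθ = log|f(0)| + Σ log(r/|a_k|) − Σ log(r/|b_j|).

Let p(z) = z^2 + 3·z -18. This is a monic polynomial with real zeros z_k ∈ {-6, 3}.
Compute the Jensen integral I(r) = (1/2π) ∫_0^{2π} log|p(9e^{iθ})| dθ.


Zeros: -6, 3; r = 9.
Inside |z| < r: -6, 3. Outside (|z| ≥ r): ∅.
p(0) = -18, so log|p(0)| = log(18) = 2.8904.
Apply Jensen: I(r) = log|p(0)| + Σ_k log(r/|z_k|), summed over zeros inside |z| < r.
  log(r/|z_k|) for z_k = -6: log(9/6) = 0.4055
  log(r/|z_k|) for z_k = 3: log(9/3) = 1.0986
Sum over inside zeros: 1.5041.
I(r) = log|p(0)| + (inside sum) = 2.8904 + 1.5041 = 4.3944.
Closed form (all zeros inside, monic): I(r) = n·log(r) = 2·log(9) = 4.3944. ✓

I(r) ≈ 4.3944.


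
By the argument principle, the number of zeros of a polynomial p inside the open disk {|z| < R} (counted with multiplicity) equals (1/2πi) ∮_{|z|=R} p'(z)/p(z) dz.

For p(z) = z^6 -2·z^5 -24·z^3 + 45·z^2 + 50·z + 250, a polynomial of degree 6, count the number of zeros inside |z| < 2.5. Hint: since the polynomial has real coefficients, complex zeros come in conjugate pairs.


The zeros of p are: (-1 + 2i), (-1 - 2i), (-1 + 2i), (-1 - 2i), (3 + 1i), (3 - 1i).
Their magnitudes are: 2.236, 2.236, 2.236, 2.236, 3.162, 3.162.
Zeros with |z| < R = 2.5: (-1 + 2i), (-1 - 2i), (-1 + 2i), (-1 - 2i).
Count = 4.
By the argument principle, (1/2πi) ∮_{|z|=R} p'(z)/p(z) dz equals exactly this count.

Number of zeros inside |z| < 2.5: 4.


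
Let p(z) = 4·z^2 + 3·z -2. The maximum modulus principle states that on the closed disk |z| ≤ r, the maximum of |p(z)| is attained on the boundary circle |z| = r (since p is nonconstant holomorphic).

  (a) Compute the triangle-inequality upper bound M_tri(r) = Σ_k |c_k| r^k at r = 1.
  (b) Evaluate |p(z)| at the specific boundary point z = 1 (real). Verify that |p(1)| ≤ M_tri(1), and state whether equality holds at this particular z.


Coefficients: c_0 = -2, c_1 = 3, c_2 = 4. Radius r = 1.
Part (a). Triangle bound: M_tri(r) = Σ_k |c_k| r^k
  = |-2|·1^0 + |3|·1^1 + |4|·1^2
  = 2 + 3 + 4 = 9.
This bounds M(r) := max_{|z|=r} |p(z)| from above; equality holds iff all terms c_k z^k can be made to align in phase at a single z on |z|=r.
Part (b). At z = 1 (real, on the circle |z| = r):
  p(1) = (-2)·1^0 + (3)·1^1 + (4)·1^2 = 5.
  |p(1)| = 5.
Check: |p(1)| = 5 ≤ 9 = M_tri(1). ✓ Equality does not hold at z = 1 (the coefficients have mixed signs, so the terms do not all align in phase there).

M_tri(1) = 9; |p(1)| = 5; equality at z=1: no.


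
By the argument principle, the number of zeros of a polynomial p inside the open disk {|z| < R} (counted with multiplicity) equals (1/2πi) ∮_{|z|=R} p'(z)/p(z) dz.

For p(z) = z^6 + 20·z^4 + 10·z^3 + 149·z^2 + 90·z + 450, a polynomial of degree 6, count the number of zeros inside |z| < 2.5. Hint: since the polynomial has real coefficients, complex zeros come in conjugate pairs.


The zeros of p are: (0 + 3i), (0 - 3i), (-1 + 2i), (-1 - 2i), (1 + 3i), (1 - 3i).
Their magnitudes are: 3, 3, 2.236, 2.236, 3.162, 3.162.
Zeros with |z| < R = 2.5: (-1 + 2i), (-1 - 2i).
Count = 2.
By the argument principle, (1/2πi) ∮_{|z|=R} p'(z)/p(z) dz equals exactly this count.

Number of zeros inside |z| < 2.5: 2.


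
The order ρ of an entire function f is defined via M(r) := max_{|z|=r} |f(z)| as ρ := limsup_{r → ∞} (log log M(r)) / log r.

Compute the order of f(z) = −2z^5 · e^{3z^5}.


M(r) = max_{|z|=r} |-2|·|z|^5·|e^{3z^5}| = 2·r^5 · e^{3r^5} (the factors attain their maxima compatibly on |z|=r). Then log M(r) = log 2 + 5·log r + 3r^5, dominated by the last term, so log log M(r) ~ 5·log r. The polynomial factor -2z^5 contributes only a log r term and does not affect the order. ρ = 5.
Therefore ρ = 5.

Order ρ = 5.


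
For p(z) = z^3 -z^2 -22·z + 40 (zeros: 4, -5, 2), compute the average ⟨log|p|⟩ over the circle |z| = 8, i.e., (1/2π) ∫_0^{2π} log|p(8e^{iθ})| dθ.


Zeros: -5, 2, 4; r = 8.
Inside |z| < r: -5, 2, 4. Outside (|z| ≥ r): ∅.
p(0) = 40, so log|p(0)| = log(40) = 3.6889.
Apply Jensen: I(r) = log|p(0)| + Σ_k log(r/|z_k|), summed over zeros inside |z| < r.
  log(r/|z_k|) for z_k = 4: log(8/4) = 0.6931
  log(r/|z_k|) for z_k = -5: log(8/5) = 0.4700
  log(r/|z_k|) for z_k = 2: log(8/2) = 1.3863
Sum over inside zeros: 2.5494.
I(r) = log|p(0)| + (inside sum) = 3.6889 + 2.5494 = 6.2383.
Closed form (all zeros inside, monic): I(r) = n·log(r) = 3·log(8) = 6.2383. ✓

I(r) ≈ 6.2383.


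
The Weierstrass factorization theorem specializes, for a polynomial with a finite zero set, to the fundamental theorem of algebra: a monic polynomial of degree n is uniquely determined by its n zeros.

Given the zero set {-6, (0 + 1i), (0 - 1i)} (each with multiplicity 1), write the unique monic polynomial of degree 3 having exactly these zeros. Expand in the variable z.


The polynomial is p(z) = ∏_{α ∈ S} (z − α), where S = {-6, (0 + 1i), (0 - 1i)}.
Expanding the product yields: p(z) = z^3 + 6·z^2 + z + 6.
Note conjugate pairs combine to real quadratics: (z − (0+1i))(z − (0−1i)) = z² + 1.
The resulting polynomial has degree 3 and real coefficients as required.

p(z) = z^3 + 6·z^2 + z + 6.


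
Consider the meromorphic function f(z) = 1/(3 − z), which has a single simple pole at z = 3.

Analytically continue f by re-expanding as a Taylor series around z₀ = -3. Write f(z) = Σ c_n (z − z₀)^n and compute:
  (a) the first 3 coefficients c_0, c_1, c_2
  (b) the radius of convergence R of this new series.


Let w = z − z₀, so z = z₀ + w.
Then 3 − z = 3 − (z₀ + w) = (3 − z₀) − w = 6 − w.
f(z) = 1/(6 − w) = (1/(6)) · 1/(1 − w/(6)) = Σ_{n≥0} w^n / (6)^(n+1).
So c_n = 1/(6)^(n+1):
  c_0 = 1/(6)^1 = 1/6.
  c_1 = 1/(6)^2 = 1/36.
  c_2 = 1/(6)^3 = 1/216.
The series is valid for |w/d| < 1, i.e. |z − z₀| < |d|.
Radius of convergence: R = |3 − z₀| = |6| = 6 (distance from z₀ to the singularity z = 3).

c_0 = 1/6, c_1 = 1/36, c_2 = 1/216; R = 6.


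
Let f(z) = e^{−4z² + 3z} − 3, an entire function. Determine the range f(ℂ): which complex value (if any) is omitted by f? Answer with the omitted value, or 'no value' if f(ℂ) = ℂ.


Little Picard bounds the complement of f(ℂ) to at most one point.
The exponent g(z) = −4z² + 3z is a nonconstant polynomial, hence surjective onto ℂ. So e^{g(z)} takes every value in {e^w : w ∈ ℂ} = ℂ ∖ {0}. Adding -3 shifts the range to ℂ ∖ {-3}. f omits exactly -3.

Omitted value: -3.


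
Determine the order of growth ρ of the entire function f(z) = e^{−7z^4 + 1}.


|e^{−7z^4 + 1}| = e^{Re(-7·z^4) + 1} ≤ e^{7|z|^4 + 1} = e^{7r^4 + 1} on |z| = r, so ρ ≤ 4. Choosing z on |z|=r so that -7·z^4 is real positive (always possible by picking arg z appropriately) gives |f(z)| = e^{7r^4 + 1}, matching the bound. The additive constant 1 does not affect log log M(r) ~ 4·log r. Hence ρ = 4.
Therefore ρ = 4.

Order ρ = 4.


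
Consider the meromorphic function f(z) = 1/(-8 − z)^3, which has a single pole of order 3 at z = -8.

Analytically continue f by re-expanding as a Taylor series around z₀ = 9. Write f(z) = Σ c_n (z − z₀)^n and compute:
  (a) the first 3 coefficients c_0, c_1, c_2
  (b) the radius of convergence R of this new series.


Let w = z − z₀, so z = z₀ + w.
Then -8 − z = -8 − (z₀ + w) = (-8 − z₀) − w = -17 − w.
f(z) = 1/(-17 − w)^3 = (1/(-17)^3) · (1 − w/(-17))^{−3}.
By the binomial series (1−u)^{−3} = Σ_{n≥0} C(n+2, 2) u^n for |u|<1, with u = w/(-17):
  c_n = C(n+2, 2) / (-17)^(n+3).
  c_0 = 1/(-17)^3 = -1/4913.
  c_1 = 3/(-17)^4 = 3/83521.
  c_2 = 6/(-17)^5 = -6/1419857.
The series is valid for |w/d| < 1, i.e. |z − z₀| < |d|.
Radius of convergence: R = |-8 − z₀| = |-17| = 17 (distance from z₀ to the singularity z = -8).

c_0 = -1/4913, c_1 = 3/83521, c_2 = -6/1419857; R = 17.


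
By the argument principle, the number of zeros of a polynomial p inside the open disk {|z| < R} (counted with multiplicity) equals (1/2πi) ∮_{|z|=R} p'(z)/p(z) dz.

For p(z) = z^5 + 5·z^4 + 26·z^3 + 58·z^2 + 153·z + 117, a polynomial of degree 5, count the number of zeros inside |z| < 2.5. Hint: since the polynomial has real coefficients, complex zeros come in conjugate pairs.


The zeros of p are: (0 + 3i), (0 - 3i), -1, (-2 + 3i), (-2 - 3i).
Their magnitudes are: 3, 3, 1, 3.606, 3.606.
Zeros with |z| < R = 2.5: -1.
Count = 1.
By the argument principle, (1/2πi) ∮_{|z|=R} p'(z)/p(z) dz equals exactly this count.

Number of zeros inside |z| < 2.5: 1.


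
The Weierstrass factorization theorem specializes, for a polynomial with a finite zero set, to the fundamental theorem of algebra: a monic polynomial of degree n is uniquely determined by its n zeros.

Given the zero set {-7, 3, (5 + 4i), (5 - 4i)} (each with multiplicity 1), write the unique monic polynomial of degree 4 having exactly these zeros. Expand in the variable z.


The polynomial is p(z) = ∏_{α ∈ S} (z − α), where S = {-7, 3, (5 + 4i), (5 - 4i)}.
Expanding the product yields: p(z) = z^4 -6·z^3 -20·z^2 + 374·z -861.
Note conjugate pairs combine to real quadratics: (z − (5+4i))(z − (5−4i)) = z² − 10z + 41.
The resulting polynomial has degree 4 and real coefficients as required.

p(z) = z^4 -6·z^3 -20·z^2 + 374·z -861.


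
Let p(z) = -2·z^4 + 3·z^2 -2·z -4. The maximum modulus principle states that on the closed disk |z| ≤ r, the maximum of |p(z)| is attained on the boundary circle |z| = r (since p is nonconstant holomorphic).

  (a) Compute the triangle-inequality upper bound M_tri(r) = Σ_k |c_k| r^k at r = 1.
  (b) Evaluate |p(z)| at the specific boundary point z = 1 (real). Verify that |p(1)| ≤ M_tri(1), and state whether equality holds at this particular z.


Coefficients: c_0 = -4, c_1 = -2, c_2 = 3, c_3 = 0, c_4 = -2. Radius r = 1.
Part (a). Triangle bound: M_tri(r) = Σ_k |c_k| r^k
  = |-4|·1^0 + |-2|·1^1 + |3|·1^2 + |0|·1^3 + |-2|·1^4
  = 4 + 2 + 3 + 0 + 2 = 11.
This bounds M(r) := max_{|z|=r} |p(z)| from above; equality holds iff all terms c_k z^k can be made to align in phase at a single z on |z|=r.
Part (b). At z = 1 (real, on the circle |z| = r):
  p(1) = (-4)·1^0 + (-2)·1^1 + (3)·1^2 + (0)·1^3 + (-2)·1^4 = -5.
  |p(1)| = 5.
Check: |p(1)| = 5 ≤ 11 = M_tri(1). ✓ Equality does not hold at z = 1 (the coefficients have mixed signs, so the terms do not all align in phase there).

M_tri(1) = 11; |p(1)| = 5; equality at z=1: no.


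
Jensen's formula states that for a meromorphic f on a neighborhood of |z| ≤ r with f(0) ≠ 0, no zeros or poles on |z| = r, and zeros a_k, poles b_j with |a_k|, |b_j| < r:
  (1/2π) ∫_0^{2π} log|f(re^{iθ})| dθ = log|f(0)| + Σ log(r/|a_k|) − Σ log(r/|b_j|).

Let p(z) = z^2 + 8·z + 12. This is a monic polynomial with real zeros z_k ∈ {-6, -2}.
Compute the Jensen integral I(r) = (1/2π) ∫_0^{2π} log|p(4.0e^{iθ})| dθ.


Zeros: -6, -2; r = 4.0.
Inside |z| < r: -2. Outside (|z| ≥ r): -6.
p(0) = 12, so log|p(0)| = log(12) = 2.4849.
Apply Jensen: I(r) = log|p(0)| + Σ_k log(r/|z_k|), summed over zeros inside |z| < r.
  log(r/|z_k|) for z_k = -2: log(4.0/2) = 0.6931
  Outside zeros (-6) contribute nothing to the Jensen sum.
Sum over inside zeros: 0.6931.
I(r) = log|p(0)| + (inside sum) = 2.4849 + 0.6931 = 3.1781.
Note: since some zeros are outside |z| ≤ r, the simplified n·log(r) form does NOT apply — only the inside zeros contribute.

I(r) ≈ 3.1781.


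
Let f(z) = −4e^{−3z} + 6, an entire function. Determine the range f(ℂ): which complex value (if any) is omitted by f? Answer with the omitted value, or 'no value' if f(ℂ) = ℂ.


Little Picard bounds the complement of f(ℂ) to at most one point.
e^{−3z} is never zero on ℂ, so -4·e^{−3z} takes every value in ℂ ∖ {0}. Adding 6 shifts the range to ℂ ∖ {6}. Thus f omits exactly the value 6.

Omitted value: 6.


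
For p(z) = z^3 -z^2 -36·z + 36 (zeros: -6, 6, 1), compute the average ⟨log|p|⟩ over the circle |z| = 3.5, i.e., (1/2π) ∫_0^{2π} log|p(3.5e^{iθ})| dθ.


Zeros: -6, 1, 6; r = 3.5.
Inside |z| < r: 1. Outside (|z| ≥ r): -6, 6.
p(0) = 36, so log|p(0)| = log(36) = 3.5835.
Apply Jensen: I(r) = log|p(0)| + Σ_k log(r/|z_k|), summed over zeros inside |z| < r.
  log(r/|z_k|) for z_k = 1: log(3.5/1) = 1.2528
  Outside zeros (-6, 6) contribute nothing to the Jensen sum.
Sum over inside zeros: 1.2528.
I(r) = log|p(0)| + (inside sum) = 3.5835 + 1.2528 = 4.8363.
Note: since some zeros are outside |z| ≤ r, the simplified n·log(r) form does NOT apply — only the inside zeros contribute.

I(r) ≈ 4.8363.


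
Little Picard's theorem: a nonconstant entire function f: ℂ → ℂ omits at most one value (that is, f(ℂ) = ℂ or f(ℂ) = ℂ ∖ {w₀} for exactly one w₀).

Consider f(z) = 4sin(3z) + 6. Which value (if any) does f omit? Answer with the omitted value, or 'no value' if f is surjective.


Little Picard bounds the complement of f(ℂ) to at most one point.
sin is entire and surjective onto ℂ: for every w ∈ ℂ, sin(ζ) = w has a solution ζ ∈ ℂ (e.g., via the complex inverse arcsin). With ζ = 3z this gives z = ζ/(3). Then 4·sin(3z) takes every value in 4·ℂ = ℂ, and adding 6 is a bijection of ℂ. So f is surjective and omits no value. (Note: only on the real line is sin bounded by [−1, 1].)

Omitted value: no value.


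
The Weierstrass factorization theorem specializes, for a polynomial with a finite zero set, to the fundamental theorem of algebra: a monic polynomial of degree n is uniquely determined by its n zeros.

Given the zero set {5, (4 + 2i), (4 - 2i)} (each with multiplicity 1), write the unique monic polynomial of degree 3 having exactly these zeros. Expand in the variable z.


The polynomial is p(z) = ∏_{α ∈ S} (z − α), where S = {5, (4 + 2i), (4 - 2i)}.
Expanding the product yields: p(z) = z^3 -13·z^2 + 60·z -100.
Note conjugate pairs combine to real quadratics: (z − (4+2i))(z − (4−2i)) = z² − 8z + 20.
The resulting polynomial has degree 3 and real coefficients as required.

p(z) = z^3 -13·z^2 + 60·z -100.


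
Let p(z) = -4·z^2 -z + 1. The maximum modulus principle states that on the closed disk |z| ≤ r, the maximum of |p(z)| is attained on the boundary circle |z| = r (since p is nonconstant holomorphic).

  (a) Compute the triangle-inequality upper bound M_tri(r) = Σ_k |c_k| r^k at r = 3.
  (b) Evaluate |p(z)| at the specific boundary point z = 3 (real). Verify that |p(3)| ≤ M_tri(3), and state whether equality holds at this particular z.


Coefficients: c_0 = 1, c_1 = -1, c_2 = -4. Radius r = 3.
Part (a). Triangle bound: M_tri(r) = Σ_k |c_k| r^k
  = |1|·3^0 + |-1|·3^1 + |-4|·3^2
  = 1 + 3 + 36 = 40.
This bounds M(r) := max_{|z|=r} |p(z)| from above; equality holds iff all terms c_k z^k can be made to align in phase at a single z on |z|=r.
Part (b). At z = 3 (real, on the circle |z| = r):
  p(3) = (1)·3^0 + (-1)·3^1 + (-4)·3^2 = -38.
  |p(3)| = 38.
Check: |p(3)| = 38 ≤ 40 = M_tri(3). ✓ Equality does not hold at z = 3 (the coefficients have mixed signs, so the terms do not all align in phase there).

M_tri(3) = 40; |p(3)| = 38; equality at z=3: no.


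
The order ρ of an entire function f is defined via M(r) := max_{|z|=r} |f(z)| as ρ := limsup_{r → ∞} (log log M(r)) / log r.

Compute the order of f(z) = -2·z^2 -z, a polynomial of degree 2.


|f(z)| ≤ Σ|c_k|·r^k = O(r^2) as r → ∞. Polynomial growth is O(e^{r^ε}) for every ε > 0 (since r^2/e^{r^ε} → 0), so ρ ≤ ε for all ε > 0, i.e. ρ = 0. Every nonconstant polynomial has order 0.
Therefore ρ = 0.

Order ρ = 0.


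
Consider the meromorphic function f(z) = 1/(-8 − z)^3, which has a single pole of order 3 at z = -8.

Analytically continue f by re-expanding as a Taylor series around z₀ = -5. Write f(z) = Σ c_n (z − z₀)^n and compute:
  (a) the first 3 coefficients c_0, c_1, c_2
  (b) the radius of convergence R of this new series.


Let w = z − z₀, so z = z₀ + w.
Then -8 − z = -8 − (z₀ + w) = (-8 − z₀) − w = -3 − w.
f(z) = 1/(-3 − w)^3 = (1/(-3)^3) · (1 − w/(-3))^{−3}.
By the binomial series (1−u)^{−3} = Σ_{n≥0} C(n+2, 2) u^n for |u|<1, with u = w/(-3):
  c_n = C(n+2, 2) / (-3)^(n+3).
  c_0 = 1/(-3)^3 = -1/27.
  c_1 = 3/(-3)^4 = 1/27.
  c_2 = 6/(-3)^5 = -2/81.
The series is valid for |w/d| < 1, i.e. |z − z₀| < |d|.
Radius of convergence: R = |-8 − z₀| = |-3| = 3 (distance from z₀ to the singularity z = -8).

c_0 = -1/27, c_1 = 1/27, c_2 = -2/81; R = 3.


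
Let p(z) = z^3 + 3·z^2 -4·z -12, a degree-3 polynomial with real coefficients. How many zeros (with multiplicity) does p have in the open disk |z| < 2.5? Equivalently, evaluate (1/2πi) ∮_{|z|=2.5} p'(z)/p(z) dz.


The zeros of p are: -3, 2, -2.
Their magnitudes are: 3, 2, 2.
Zeros with |z| < R = 2.5: 2, -2.
Count = 2.
By the argument principle, (1/2πi) ∮_{|z|=R} p'(z)/p(z) dz equals exactly this count.

Number of zeros inside |z| < 2.5: 2.


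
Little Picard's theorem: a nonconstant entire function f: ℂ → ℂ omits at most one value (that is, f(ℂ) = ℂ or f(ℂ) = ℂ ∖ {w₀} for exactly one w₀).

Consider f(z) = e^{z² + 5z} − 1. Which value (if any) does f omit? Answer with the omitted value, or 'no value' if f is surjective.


Little Picard bounds the complement of f(ℂ) to at most one point.
The exponent g(z) = z² + 5z is a nonconstant polynomial, hence surjective onto ℂ. So e^{g(z)} takes every value in {e^w : w ∈ ℂ} = ℂ ∖ {0}. Adding -1 shifts the range to ℂ ∖ {-1}. f omits exactly -1.

Omitted value: -1.


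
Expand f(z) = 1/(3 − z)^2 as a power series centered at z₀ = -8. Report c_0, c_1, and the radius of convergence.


Let w = z − z₀, so z = z₀ + w.
Then 3 − z = 3 − (z₀ + w) = (3 − z₀) − w = 11 − w.
f(z) = 1/(11 − w)^2 = (1/(11)^2) · (1 − w/(11))^{−2}.
By the binomial series (1−u)^{−2} = Σ_{n≥0} C(n+1, 1) u^n for |u|<1, with u = w/(11):
  c_n = C(n+1, 1) / (11)^(n+2).
  c_0 = 1/(11)^2 = 1/121.
  c_1 = 2/(11)^3 = 2/1331.
The series is valid for |w/d| < 1, i.e. |z − z₀| < |d|.
Radius of convergence: R = |3 − z₀| = |11| = 11 (distance from z₀ to the singularity z = 3).

c_0 = 1/121, c_1 = 2/1331; R = 11.


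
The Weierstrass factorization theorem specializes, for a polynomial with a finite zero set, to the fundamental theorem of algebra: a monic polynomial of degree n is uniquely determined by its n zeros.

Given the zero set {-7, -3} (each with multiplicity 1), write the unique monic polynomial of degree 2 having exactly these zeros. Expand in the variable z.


The polynomial is p(z) = ∏_{α ∈ S} (z − α), where S = {-7, -3}.
Expanding the product yields: p(z) = z^2 + 10·z + 21.
The resulting polynomial has degree 2 and real coefficients as required.

p(z) = z^2 + 10·z + 21.


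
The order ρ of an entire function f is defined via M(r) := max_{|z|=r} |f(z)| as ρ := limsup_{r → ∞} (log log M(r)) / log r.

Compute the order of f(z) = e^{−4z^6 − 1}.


|e^{−4z^6 − 1}| = e^{Re(-4·z^6) + -1} ≤ e^{4|z|^6 + -1} = e^{4r^6 + -1} on |z| = r, so ρ ≤ 6. Choosing z on |z|=r so that -4·z^6 is real positive (always possible by picking arg z appropriately) gives |f(z)| = e^{4r^6 + -1}, matching the bound. The additive constant -1 does not affect log log M(r) ~ 6·log r. Hence ρ = 6.
Therefore ρ = 6.

Order ρ = 6.


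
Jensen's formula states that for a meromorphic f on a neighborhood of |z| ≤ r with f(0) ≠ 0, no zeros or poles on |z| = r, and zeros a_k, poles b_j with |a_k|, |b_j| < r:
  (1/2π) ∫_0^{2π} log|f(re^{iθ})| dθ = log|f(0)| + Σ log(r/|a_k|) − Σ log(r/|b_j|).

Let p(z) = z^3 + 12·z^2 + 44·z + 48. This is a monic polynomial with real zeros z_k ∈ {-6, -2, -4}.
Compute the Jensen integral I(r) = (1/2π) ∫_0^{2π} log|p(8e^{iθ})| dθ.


Zeros: -6, -4, -2; r = 8.
Inside |z| < r: -6, -4, -2. Outside (|z| ≥ r): ∅.
p(0) = 48, so log|p(0)| = log(48) = 3.8712.
Apply Jensen: I(r) = log|p(0)| + Σ_k log(r/|z_k|), summed over zeros inside |z| < r.
  log(r/|z_k|) for z_k = -6: log(8/6) = 0.2877
  log(r/|z_k|) for z_k = -2: log(8/2) = 1.3863
  log(r/|z_k|) for z_k = -4: log(8/4) = 0.6931
Sum over inside zeros: 2.3671.
I(r) = log|p(0)| + (inside sum) = 3.8712 + 2.3671 = 6.2383.
Closed form (all zeros inside, monic): I(r) = n·log(r) = 3·log(8) = 6.2383. ✓

I(r) ≈ 6.2383.


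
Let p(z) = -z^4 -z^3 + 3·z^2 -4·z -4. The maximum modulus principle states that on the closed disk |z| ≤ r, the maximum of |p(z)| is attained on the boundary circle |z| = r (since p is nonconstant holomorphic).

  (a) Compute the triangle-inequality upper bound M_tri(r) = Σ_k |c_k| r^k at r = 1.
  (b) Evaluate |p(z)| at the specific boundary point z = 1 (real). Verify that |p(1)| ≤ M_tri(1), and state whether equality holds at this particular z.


Coefficients: c_0 = -4, c_1 = -4, c_2 = 3, c_3 = -1, c_4 = -1. Radius r = 1.
Part (a). Triangle bound: M_tri(r) = Σ_k |c_k| r^k
  = |-4|·1^0 + |-4|·1^1 + |3|·1^2 + |-1|·1^3 + |-1|·1^4
  = 4 + 4 + 3 + 1 + 1 = 13.
This bounds M(r) := max_{|z|=r} |p(z)| from above; equality holds iff all terms c_k z^k can be made to align in phase at a single z on |z|=r.
Part (b). At z = 1 (real, on the circle |z| = r):
  p(1) = (-4)·1^0 + (-4)·1^1 + (3)·1^2 + (-1)·1^3 + (-1)·1^4 = -7.
  |p(1)| = 7.
Check: |p(1)| = 7 ≤ 13 = M_tri(1). ✓ Equality does not hold at z = 1 (the coefficients have mixed signs, so the terms do not all align in phase there).

M_tri(1) = 13; |p(1)| = 7; equality at z=1: no.


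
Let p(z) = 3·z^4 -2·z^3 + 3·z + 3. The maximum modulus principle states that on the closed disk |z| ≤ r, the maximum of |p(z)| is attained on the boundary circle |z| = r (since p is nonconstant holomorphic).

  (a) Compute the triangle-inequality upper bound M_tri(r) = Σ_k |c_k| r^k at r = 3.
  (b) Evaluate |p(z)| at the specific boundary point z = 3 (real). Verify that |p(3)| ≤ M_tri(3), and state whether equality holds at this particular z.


Coefficients: c_0 = 3, c_1 = 3, c_2 = 0, c_3 = -2, c_4 = 3. Radius r = 3.
Part (a). Triangle bound: M_tri(r) = Σ_k |c_k| r^k
  = |3|·3^0 + |3|·3^1 + |0|·3^2 + |-2|·3^3 + |3|·3^4
  = 3 + 9 + 0 + 54 + 243 = 309.
This bounds M(r) := max_{|z|=r} |p(z)| from above; equality holds iff all terms c_k z^k can be made to align in phase at a single z on |z|=r.
Part (b). At z = 3 (real, on the circle |z| = r):
  p(3) = (3)·3^0 + (3)·3^1 + (0)·3^2 + (-2)·3^3 + (3)·3^4 = 201.
  |p(3)| = 201.
Check: |p(3)| = 201 ≤ 309 = M_tri(3). ✓ Equality does not hold at z = 3 (the coefficients have mixed signs, so the terms do not all align in phase there).

M_tri(3) = 309; |p(3)| = 201; equality at z=3: no.
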